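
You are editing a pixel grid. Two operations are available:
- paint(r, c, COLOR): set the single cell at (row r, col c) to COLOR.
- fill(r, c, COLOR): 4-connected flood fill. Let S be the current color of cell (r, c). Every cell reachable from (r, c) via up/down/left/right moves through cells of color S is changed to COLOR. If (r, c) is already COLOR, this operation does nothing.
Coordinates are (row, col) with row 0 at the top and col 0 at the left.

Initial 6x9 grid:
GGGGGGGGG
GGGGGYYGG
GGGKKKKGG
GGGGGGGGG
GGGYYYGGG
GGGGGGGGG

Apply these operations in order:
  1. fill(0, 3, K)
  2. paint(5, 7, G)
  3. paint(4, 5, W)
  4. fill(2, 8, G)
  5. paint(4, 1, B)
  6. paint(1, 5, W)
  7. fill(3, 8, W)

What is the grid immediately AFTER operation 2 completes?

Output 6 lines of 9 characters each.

Answer: KKKKKKKKK
KKKKKYYKK
KKKKKKKKK
KKKKKKKKK
KKKYYYKKK
KKKKKKKGK

Derivation:
After op 1 fill(0,3,K) [45 cells changed]:
KKKKKKKKK
KKKKKYYKK
KKKKKKKKK
KKKKKKKKK
KKKYYYKKK
KKKKKKKKK
After op 2 paint(5,7,G):
KKKKKKKKK
KKKKKYYKK
KKKKKKKKK
KKKKKKKKK
KKKYYYKKK
KKKKKKKGK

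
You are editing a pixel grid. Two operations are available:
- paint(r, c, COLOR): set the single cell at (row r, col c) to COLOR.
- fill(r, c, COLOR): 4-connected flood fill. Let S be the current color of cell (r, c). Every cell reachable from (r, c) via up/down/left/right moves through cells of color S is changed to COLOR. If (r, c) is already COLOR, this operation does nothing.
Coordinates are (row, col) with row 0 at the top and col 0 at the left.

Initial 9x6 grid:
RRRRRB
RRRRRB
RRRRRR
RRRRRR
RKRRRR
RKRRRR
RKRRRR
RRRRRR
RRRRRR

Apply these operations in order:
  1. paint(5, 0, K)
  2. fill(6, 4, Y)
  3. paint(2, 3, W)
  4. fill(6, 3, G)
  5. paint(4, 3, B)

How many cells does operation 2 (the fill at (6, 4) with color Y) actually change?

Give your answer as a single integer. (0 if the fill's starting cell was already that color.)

Answer: 48

Derivation:
After op 1 paint(5,0,K):
RRRRRB
RRRRRB
RRRRRR
RRRRRR
RKRRRR
KKRRRR
RKRRRR
RRRRRR
RRRRRR
After op 2 fill(6,4,Y) [48 cells changed]:
YYYYYB
YYYYYB
YYYYYY
YYYYYY
YKYYYY
KKYYYY
YKYYYY
YYYYYY
YYYYYY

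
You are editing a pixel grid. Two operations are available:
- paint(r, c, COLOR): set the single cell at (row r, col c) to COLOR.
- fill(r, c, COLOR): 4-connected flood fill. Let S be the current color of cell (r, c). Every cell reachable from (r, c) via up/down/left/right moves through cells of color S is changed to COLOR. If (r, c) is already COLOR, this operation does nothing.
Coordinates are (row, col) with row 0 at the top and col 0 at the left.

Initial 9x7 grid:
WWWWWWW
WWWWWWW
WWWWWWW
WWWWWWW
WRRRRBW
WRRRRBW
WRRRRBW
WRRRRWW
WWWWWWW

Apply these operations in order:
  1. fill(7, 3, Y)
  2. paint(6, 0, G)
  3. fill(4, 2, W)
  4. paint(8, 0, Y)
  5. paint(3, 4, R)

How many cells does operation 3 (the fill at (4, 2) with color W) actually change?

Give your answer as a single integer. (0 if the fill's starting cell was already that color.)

After op 1 fill(7,3,Y) [16 cells changed]:
WWWWWWW
WWWWWWW
WWWWWWW
WWWWWWW
WYYYYBW
WYYYYBW
WYYYYBW
WYYYYWW
WWWWWWW
After op 2 paint(6,0,G):
WWWWWWW
WWWWWWW
WWWWWWW
WWWWWWW
WYYYYBW
WYYYYBW
GYYYYBW
WYYYYWW
WWWWWWW
After op 3 fill(4,2,W) [16 cells changed]:
WWWWWWW
WWWWWWW
WWWWWWW
WWWWWWW
WWWWWBW
WWWWWBW
GWWWWBW
WWWWWWW
WWWWWWW

Answer: 16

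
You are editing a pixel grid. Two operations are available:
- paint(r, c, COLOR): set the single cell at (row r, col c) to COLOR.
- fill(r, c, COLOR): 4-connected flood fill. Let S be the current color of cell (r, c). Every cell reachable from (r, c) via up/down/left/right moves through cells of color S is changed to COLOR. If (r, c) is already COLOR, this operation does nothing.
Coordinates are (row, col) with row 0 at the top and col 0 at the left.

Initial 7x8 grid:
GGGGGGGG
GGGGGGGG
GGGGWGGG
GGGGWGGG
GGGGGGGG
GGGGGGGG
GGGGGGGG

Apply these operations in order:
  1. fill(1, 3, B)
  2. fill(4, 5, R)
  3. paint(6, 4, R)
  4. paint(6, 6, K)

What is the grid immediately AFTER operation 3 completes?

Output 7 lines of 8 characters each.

Answer: RRRRRRRR
RRRRRRRR
RRRRWRRR
RRRRWRRR
RRRRRRRR
RRRRRRRR
RRRRRRRR

Derivation:
After op 1 fill(1,3,B) [54 cells changed]:
BBBBBBBB
BBBBBBBB
BBBBWBBB
BBBBWBBB
BBBBBBBB
BBBBBBBB
BBBBBBBB
After op 2 fill(4,5,R) [54 cells changed]:
RRRRRRRR
RRRRRRRR
RRRRWRRR
RRRRWRRR
RRRRRRRR
RRRRRRRR
RRRRRRRR
After op 3 paint(6,4,R):
RRRRRRRR
RRRRRRRR
RRRRWRRR
RRRRWRRR
RRRRRRRR
RRRRRRRR
RRRRRRRR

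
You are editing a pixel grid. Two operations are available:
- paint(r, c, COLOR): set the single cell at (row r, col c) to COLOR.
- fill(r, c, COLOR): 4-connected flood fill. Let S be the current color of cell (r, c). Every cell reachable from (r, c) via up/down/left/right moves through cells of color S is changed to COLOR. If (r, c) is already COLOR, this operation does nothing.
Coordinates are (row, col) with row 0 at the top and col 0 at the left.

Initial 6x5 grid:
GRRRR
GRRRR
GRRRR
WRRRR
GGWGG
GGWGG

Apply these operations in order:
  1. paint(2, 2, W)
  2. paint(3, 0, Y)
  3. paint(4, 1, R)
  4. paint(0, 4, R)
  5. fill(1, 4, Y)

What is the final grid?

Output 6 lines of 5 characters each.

Answer: GYYYY
GYYYY
GYWYY
YYYYY
GYWGG
GGWGG

Derivation:
After op 1 paint(2,2,W):
GRRRR
GRRRR
GRWRR
WRRRR
GGWGG
GGWGG
After op 2 paint(3,0,Y):
GRRRR
GRRRR
GRWRR
YRRRR
GGWGG
GGWGG
After op 3 paint(4,1,R):
GRRRR
GRRRR
GRWRR
YRRRR
GRWGG
GGWGG
After op 4 paint(0,4,R):
GRRRR
GRRRR
GRWRR
YRRRR
GRWGG
GGWGG
After op 5 fill(1,4,Y) [16 cells changed]:
GYYYY
GYYYY
GYWYY
YYYYY
GYWGG
GGWGG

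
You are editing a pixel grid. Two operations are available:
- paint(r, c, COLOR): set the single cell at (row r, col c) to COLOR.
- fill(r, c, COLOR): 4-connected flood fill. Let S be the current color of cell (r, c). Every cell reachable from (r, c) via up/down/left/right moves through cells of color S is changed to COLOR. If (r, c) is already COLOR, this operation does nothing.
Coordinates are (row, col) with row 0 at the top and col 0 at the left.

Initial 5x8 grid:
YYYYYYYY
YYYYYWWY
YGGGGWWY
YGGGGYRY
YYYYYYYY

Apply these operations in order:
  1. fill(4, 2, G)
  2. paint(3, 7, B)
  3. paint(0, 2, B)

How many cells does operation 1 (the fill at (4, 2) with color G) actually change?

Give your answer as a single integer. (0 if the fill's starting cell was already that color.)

After op 1 fill(4,2,G) [27 cells changed]:
GGGGGGGG
GGGGGWWG
GGGGGWWG
GGGGGGRG
GGGGGGGG

Answer: 27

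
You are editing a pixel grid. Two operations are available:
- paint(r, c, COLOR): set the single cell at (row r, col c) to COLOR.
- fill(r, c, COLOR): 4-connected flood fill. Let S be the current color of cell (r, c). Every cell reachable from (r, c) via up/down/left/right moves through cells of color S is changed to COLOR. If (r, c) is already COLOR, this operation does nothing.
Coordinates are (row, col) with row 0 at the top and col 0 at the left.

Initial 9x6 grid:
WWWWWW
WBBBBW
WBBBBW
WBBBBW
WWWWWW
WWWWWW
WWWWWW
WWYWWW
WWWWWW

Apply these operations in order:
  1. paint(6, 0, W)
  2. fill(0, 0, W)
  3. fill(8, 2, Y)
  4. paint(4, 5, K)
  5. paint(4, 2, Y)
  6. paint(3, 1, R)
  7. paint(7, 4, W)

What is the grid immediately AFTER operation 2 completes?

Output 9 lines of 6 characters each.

After op 1 paint(6,0,W):
WWWWWW
WBBBBW
WBBBBW
WBBBBW
WWWWWW
WWWWWW
WWWWWW
WWYWWW
WWWWWW
After op 2 fill(0,0,W) [0 cells changed]:
WWWWWW
WBBBBW
WBBBBW
WBBBBW
WWWWWW
WWWWWW
WWWWWW
WWYWWW
WWWWWW

Answer: WWWWWW
WBBBBW
WBBBBW
WBBBBW
WWWWWW
WWWWWW
WWWWWW
WWYWWW
WWWWWW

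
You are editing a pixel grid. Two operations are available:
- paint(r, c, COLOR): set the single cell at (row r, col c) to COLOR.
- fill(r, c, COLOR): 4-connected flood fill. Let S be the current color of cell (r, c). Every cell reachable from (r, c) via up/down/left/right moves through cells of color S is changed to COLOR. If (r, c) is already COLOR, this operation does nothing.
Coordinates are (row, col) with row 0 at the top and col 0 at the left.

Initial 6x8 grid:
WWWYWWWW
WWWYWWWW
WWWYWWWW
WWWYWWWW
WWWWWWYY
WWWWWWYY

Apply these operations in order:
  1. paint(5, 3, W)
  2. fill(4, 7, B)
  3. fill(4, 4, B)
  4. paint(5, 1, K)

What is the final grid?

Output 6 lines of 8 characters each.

After op 1 paint(5,3,W):
WWWYWWWW
WWWYWWWW
WWWYWWWW
WWWYWWWW
WWWWWWYY
WWWWWWYY
After op 2 fill(4,7,B) [4 cells changed]:
WWWYWWWW
WWWYWWWW
WWWYWWWW
WWWYWWWW
WWWWWWBB
WWWWWWBB
After op 3 fill(4,4,B) [40 cells changed]:
BBBYBBBB
BBBYBBBB
BBBYBBBB
BBBYBBBB
BBBBBBBB
BBBBBBBB
After op 4 paint(5,1,K):
BBBYBBBB
BBBYBBBB
BBBYBBBB
BBBYBBBB
BBBBBBBB
BKBBBBBB

Answer: BBBYBBBB
BBBYBBBB
BBBYBBBB
BBBYBBBB
BBBBBBBB
BKBBBBBB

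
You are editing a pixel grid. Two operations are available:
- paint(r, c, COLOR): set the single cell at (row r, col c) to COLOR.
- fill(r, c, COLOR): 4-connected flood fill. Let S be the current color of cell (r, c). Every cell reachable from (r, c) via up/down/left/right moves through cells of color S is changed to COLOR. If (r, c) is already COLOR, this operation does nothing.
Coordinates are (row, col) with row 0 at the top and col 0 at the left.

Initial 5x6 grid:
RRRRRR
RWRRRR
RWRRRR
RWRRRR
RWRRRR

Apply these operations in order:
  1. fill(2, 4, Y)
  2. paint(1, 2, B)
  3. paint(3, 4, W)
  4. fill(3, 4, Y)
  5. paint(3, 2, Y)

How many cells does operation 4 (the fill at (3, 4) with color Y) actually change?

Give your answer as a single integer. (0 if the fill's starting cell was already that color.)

After op 1 fill(2,4,Y) [26 cells changed]:
YYYYYY
YWYYYY
YWYYYY
YWYYYY
YWYYYY
After op 2 paint(1,2,B):
YYYYYY
YWBYYY
YWYYYY
YWYYYY
YWYYYY
After op 3 paint(3,4,W):
YYYYYY
YWBYYY
YWYYYY
YWYYWY
YWYYYY
After op 4 fill(3,4,Y) [1 cells changed]:
YYYYYY
YWBYYY
YWYYYY
YWYYYY
YWYYYY

Answer: 1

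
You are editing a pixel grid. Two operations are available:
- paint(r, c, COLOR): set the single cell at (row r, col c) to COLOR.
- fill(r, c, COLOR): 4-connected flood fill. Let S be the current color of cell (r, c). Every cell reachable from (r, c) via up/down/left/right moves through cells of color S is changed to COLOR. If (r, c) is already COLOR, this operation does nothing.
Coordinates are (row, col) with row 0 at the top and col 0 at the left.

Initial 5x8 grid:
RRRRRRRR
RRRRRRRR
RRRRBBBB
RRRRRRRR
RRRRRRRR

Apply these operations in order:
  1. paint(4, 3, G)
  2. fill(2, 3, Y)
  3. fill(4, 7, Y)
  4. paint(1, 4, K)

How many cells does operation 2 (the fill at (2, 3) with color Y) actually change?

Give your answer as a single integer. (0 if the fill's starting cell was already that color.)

After op 1 paint(4,3,G):
RRRRRRRR
RRRRRRRR
RRRRBBBB
RRRRRRRR
RRRGRRRR
After op 2 fill(2,3,Y) [35 cells changed]:
YYYYYYYY
YYYYYYYY
YYYYBBBB
YYYYYYYY
YYYGYYYY

Answer: 35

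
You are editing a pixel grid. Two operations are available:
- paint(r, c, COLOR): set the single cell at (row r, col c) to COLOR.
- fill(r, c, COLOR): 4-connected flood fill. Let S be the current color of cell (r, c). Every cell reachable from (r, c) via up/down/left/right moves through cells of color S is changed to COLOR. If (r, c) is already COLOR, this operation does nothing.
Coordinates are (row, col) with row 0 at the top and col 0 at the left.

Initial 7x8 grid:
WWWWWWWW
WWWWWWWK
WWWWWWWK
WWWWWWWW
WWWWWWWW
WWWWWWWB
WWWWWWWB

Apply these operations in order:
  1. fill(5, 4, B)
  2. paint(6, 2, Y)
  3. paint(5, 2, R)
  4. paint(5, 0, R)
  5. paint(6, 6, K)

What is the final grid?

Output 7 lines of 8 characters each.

Answer: BBBBBBBB
BBBBBBBK
BBBBBBBK
BBBBBBBB
BBBBBBBB
RBRBBBBB
BBYBBBKB

Derivation:
After op 1 fill(5,4,B) [52 cells changed]:
BBBBBBBB
BBBBBBBK
BBBBBBBK
BBBBBBBB
BBBBBBBB
BBBBBBBB
BBBBBBBB
After op 2 paint(6,2,Y):
BBBBBBBB
BBBBBBBK
BBBBBBBK
BBBBBBBB
BBBBBBBB
BBBBBBBB
BBYBBBBB
After op 3 paint(5,2,R):
BBBBBBBB
BBBBBBBK
BBBBBBBK
BBBBBBBB
BBBBBBBB
BBRBBBBB
BBYBBBBB
After op 4 paint(5,0,R):
BBBBBBBB
BBBBBBBK
BBBBBBBK
BBBBBBBB
BBBBBBBB
RBRBBBBB
BBYBBBBB
After op 5 paint(6,6,K):
BBBBBBBB
BBBBBBBK
BBBBBBBK
BBBBBBBB
BBBBBBBB
RBRBBBBB
BBYBBBKB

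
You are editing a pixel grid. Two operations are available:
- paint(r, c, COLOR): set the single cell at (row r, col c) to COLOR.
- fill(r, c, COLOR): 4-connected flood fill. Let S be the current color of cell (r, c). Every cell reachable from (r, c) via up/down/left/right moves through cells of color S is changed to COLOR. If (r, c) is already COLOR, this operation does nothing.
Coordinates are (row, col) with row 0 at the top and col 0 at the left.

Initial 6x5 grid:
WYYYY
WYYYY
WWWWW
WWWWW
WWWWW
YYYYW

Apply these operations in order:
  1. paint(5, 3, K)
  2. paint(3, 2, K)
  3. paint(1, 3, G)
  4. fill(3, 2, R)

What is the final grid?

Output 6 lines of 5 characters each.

Answer: WYYYY
WYYGY
WWWWW
WWRWW
WWWWW
YYYKW

Derivation:
After op 1 paint(5,3,K):
WYYYY
WYYYY
WWWWW
WWWWW
WWWWW
YYYKW
After op 2 paint(3,2,K):
WYYYY
WYYYY
WWWWW
WWKWW
WWWWW
YYYKW
After op 3 paint(1,3,G):
WYYYY
WYYGY
WWWWW
WWKWW
WWWWW
YYYKW
After op 4 fill(3,2,R) [1 cells changed]:
WYYYY
WYYGY
WWWWW
WWRWW
WWWWW
YYYKW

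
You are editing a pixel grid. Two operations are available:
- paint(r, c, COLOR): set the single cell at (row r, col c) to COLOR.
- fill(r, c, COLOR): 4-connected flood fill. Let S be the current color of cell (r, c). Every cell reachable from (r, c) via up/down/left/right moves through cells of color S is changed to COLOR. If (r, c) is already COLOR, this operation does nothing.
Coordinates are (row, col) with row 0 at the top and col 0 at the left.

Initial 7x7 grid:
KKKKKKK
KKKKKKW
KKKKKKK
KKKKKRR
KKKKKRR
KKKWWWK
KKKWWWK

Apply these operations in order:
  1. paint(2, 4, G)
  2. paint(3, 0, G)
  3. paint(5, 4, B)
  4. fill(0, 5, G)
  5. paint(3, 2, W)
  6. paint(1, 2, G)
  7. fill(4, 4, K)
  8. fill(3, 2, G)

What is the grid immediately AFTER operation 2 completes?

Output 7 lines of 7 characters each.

Answer: KKKKKKK
KKKKKKW
KKKKGKK
GKKKKRR
KKKKKRR
KKKWWWK
KKKWWWK

Derivation:
After op 1 paint(2,4,G):
KKKKKKK
KKKKKKW
KKKKGKK
KKKKKRR
KKKKKRR
KKKWWWK
KKKWWWK
After op 2 paint(3,0,G):
KKKKKKK
KKKKKKW
KKKKGKK
GKKKKRR
KKKKKRR
KKKWWWK
KKKWWWK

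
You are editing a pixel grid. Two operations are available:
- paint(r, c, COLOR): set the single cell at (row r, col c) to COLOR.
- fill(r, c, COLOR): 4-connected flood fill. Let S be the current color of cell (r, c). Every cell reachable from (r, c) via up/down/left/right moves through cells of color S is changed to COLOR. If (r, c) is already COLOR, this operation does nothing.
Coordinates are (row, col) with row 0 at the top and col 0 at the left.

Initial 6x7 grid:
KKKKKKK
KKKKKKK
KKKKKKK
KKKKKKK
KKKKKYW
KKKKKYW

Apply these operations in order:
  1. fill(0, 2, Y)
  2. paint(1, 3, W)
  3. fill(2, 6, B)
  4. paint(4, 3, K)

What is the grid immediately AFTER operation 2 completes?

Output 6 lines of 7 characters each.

Answer: YYYYYYY
YYYWYYY
YYYYYYY
YYYYYYY
YYYYYYW
YYYYYYW

Derivation:
After op 1 fill(0,2,Y) [38 cells changed]:
YYYYYYY
YYYYYYY
YYYYYYY
YYYYYYY
YYYYYYW
YYYYYYW
After op 2 paint(1,3,W):
YYYYYYY
YYYWYYY
YYYYYYY
YYYYYYY
YYYYYYW
YYYYYYW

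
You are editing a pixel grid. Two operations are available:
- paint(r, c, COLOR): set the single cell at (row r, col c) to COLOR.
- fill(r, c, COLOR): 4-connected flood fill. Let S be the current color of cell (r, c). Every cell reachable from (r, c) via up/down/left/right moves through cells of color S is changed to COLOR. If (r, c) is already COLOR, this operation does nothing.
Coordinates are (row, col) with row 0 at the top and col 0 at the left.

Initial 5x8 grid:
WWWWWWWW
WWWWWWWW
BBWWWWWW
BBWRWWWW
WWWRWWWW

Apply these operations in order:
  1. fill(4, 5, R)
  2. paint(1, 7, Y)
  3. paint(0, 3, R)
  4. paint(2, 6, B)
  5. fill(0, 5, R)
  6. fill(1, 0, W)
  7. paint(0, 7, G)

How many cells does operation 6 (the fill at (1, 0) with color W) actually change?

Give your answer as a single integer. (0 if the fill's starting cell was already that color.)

Answer: 34

Derivation:
After op 1 fill(4,5,R) [34 cells changed]:
RRRRRRRR
RRRRRRRR
BBRRRRRR
BBRRRRRR
RRRRRRRR
After op 2 paint(1,7,Y):
RRRRRRRR
RRRRRRRY
BBRRRRRR
BBRRRRRR
RRRRRRRR
After op 3 paint(0,3,R):
RRRRRRRR
RRRRRRRY
BBRRRRRR
BBRRRRRR
RRRRRRRR
After op 4 paint(2,6,B):
RRRRRRRR
RRRRRRRY
BBRRRRBR
BBRRRRRR
RRRRRRRR
After op 5 fill(0,5,R) [0 cells changed]:
RRRRRRRR
RRRRRRRY
BBRRRRBR
BBRRRRRR
RRRRRRRR
After op 6 fill(1,0,W) [34 cells changed]:
WWWWWWWW
WWWWWWWY
BBWWWWBW
BBWWWWWW
WWWWWWWW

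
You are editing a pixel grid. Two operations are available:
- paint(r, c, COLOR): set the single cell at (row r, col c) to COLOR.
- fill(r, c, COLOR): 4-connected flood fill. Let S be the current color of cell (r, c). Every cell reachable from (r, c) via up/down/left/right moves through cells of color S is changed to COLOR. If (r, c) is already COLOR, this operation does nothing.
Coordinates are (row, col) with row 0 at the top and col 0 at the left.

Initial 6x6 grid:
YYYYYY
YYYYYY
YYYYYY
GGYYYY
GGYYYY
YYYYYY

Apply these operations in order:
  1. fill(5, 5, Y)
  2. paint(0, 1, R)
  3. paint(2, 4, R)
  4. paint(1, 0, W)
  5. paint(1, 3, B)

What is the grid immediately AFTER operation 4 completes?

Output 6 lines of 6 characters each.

Answer: YRYYYY
WYYYYY
YYYYRY
GGYYYY
GGYYYY
YYYYYY

Derivation:
After op 1 fill(5,5,Y) [0 cells changed]:
YYYYYY
YYYYYY
YYYYYY
GGYYYY
GGYYYY
YYYYYY
After op 2 paint(0,1,R):
YRYYYY
YYYYYY
YYYYYY
GGYYYY
GGYYYY
YYYYYY
After op 3 paint(2,4,R):
YRYYYY
YYYYYY
YYYYRY
GGYYYY
GGYYYY
YYYYYY
After op 4 paint(1,0,W):
YRYYYY
WYYYYY
YYYYRY
GGYYYY
GGYYYY
YYYYYY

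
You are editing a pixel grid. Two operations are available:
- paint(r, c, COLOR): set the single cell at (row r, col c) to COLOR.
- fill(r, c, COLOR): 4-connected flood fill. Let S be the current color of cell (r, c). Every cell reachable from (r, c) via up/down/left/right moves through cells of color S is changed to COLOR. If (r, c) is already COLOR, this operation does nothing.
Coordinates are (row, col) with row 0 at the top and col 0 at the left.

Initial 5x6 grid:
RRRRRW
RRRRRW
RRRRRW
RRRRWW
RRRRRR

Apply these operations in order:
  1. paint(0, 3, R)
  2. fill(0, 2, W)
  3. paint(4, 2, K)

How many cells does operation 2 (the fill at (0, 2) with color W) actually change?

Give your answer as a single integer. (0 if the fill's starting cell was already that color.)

After op 1 paint(0,3,R):
RRRRRW
RRRRRW
RRRRRW
RRRRWW
RRRRRR
After op 2 fill(0,2,W) [25 cells changed]:
WWWWWW
WWWWWW
WWWWWW
WWWWWW
WWWWWW

Answer: 25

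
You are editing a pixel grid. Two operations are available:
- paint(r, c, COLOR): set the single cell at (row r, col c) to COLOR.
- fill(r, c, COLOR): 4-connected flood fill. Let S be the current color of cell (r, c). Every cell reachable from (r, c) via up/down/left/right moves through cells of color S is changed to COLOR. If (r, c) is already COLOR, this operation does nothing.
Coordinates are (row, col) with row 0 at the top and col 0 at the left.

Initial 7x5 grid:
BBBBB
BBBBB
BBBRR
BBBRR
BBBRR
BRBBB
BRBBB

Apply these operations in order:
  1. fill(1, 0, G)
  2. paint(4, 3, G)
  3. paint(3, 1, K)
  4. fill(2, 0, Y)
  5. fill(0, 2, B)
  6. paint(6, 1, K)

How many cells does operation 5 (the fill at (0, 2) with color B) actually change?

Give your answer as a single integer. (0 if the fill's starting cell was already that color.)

After op 1 fill(1,0,G) [27 cells changed]:
GGGGG
GGGGG
GGGRR
GGGRR
GGGRR
GRGGG
GRGGG
After op 2 paint(4,3,G):
GGGGG
GGGGG
GGGRR
GGGRR
GGGGR
GRGGG
GRGGG
After op 3 paint(3,1,K):
GGGGG
GGGGG
GGGRR
GKGRR
GGGGR
GRGGG
GRGGG
After op 4 fill(2,0,Y) [27 cells changed]:
YYYYY
YYYYY
YYYRR
YKYRR
YYYYR
YRYYY
YRYYY
After op 5 fill(0,2,B) [27 cells changed]:
BBBBB
BBBBB
BBBRR
BKBRR
BBBBR
BRBBB
BRBBB

Answer: 27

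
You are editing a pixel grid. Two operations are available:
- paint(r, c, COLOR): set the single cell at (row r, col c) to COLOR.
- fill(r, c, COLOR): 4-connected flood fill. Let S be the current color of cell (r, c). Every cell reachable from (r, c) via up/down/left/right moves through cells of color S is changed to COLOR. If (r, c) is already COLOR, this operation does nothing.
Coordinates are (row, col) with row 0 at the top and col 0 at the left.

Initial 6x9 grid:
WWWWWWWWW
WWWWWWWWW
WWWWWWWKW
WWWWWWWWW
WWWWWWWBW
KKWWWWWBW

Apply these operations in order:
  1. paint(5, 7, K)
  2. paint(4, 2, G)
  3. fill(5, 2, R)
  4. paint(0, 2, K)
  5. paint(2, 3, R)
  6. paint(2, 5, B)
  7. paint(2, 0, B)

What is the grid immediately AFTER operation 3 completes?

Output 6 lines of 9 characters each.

After op 1 paint(5,7,K):
WWWWWWWWW
WWWWWWWWW
WWWWWWWKW
WWWWWWWWW
WWWWWWWBW
KKWWWWWKW
After op 2 paint(4,2,G):
WWWWWWWWW
WWWWWWWWW
WWWWWWWKW
WWWWWWWWW
WWGWWWWBW
KKWWWWWKW
After op 3 fill(5,2,R) [48 cells changed]:
RRRRRRRRR
RRRRRRRRR
RRRRRRRKR
RRRRRRRRR
RRGRRRRBR
KKRRRRRKR

Answer: RRRRRRRRR
RRRRRRRRR
RRRRRRRKR
RRRRRRRRR
RRGRRRRBR
KKRRRRRKR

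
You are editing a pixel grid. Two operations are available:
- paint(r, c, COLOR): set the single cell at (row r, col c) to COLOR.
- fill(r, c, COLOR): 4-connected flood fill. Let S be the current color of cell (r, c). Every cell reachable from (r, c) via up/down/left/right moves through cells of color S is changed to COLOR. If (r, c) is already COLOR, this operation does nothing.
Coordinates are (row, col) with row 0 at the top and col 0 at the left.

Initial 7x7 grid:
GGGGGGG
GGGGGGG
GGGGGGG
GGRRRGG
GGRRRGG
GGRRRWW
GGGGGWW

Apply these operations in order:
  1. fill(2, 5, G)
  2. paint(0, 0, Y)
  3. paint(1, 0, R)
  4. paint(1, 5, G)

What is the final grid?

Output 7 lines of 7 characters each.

Answer: YGGGGGG
RGGGGGG
GGGGGGG
GGRRRGG
GGRRRGG
GGRRRWW
GGGGGWW

Derivation:
After op 1 fill(2,5,G) [0 cells changed]:
GGGGGGG
GGGGGGG
GGGGGGG
GGRRRGG
GGRRRGG
GGRRRWW
GGGGGWW
After op 2 paint(0,0,Y):
YGGGGGG
GGGGGGG
GGGGGGG
GGRRRGG
GGRRRGG
GGRRRWW
GGGGGWW
After op 3 paint(1,0,R):
YGGGGGG
RGGGGGG
GGGGGGG
GGRRRGG
GGRRRGG
GGRRRWW
GGGGGWW
After op 4 paint(1,5,G):
YGGGGGG
RGGGGGG
GGGGGGG
GGRRRGG
GGRRRGG
GGRRRWW
GGGGGWW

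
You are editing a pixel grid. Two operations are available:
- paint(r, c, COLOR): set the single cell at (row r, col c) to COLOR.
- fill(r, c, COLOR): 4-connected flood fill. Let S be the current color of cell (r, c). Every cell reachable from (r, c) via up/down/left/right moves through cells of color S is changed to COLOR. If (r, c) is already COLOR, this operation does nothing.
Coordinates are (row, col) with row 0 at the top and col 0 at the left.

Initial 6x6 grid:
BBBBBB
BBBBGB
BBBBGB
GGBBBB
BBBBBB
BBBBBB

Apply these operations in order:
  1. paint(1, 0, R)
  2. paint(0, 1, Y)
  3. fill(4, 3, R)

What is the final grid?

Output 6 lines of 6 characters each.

Answer: BYRRRR
RRRRGR
RRRRGR
GGRRRR
RRRRRR
RRRRRR

Derivation:
After op 1 paint(1,0,R):
BBBBBB
RBBBGB
BBBBGB
GGBBBB
BBBBBB
BBBBBB
After op 2 paint(0,1,Y):
BYBBBB
RBBBGB
BBBBGB
GGBBBB
BBBBBB
BBBBBB
After op 3 fill(4,3,R) [29 cells changed]:
BYRRRR
RRRRGR
RRRRGR
GGRRRR
RRRRRR
RRRRRR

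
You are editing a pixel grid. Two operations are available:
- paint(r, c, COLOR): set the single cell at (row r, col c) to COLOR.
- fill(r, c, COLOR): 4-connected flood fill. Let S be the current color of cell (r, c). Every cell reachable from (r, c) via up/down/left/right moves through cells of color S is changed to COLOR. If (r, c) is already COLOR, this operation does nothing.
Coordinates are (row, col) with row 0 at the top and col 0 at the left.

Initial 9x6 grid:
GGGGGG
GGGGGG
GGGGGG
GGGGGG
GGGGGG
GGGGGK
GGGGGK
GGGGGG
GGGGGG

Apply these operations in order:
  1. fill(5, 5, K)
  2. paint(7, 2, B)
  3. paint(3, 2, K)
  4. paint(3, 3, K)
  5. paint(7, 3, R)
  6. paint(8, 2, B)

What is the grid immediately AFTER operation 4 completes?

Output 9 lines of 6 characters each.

After op 1 fill(5,5,K) [0 cells changed]:
GGGGGG
GGGGGG
GGGGGG
GGGGGG
GGGGGG
GGGGGK
GGGGGK
GGGGGG
GGGGGG
After op 2 paint(7,2,B):
GGGGGG
GGGGGG
GGGGGG
GGGGGG
GGGGGG
GGGGGK
GGGGGK
GGBGGG
GGGGGG
After op 3 paint(3,2,K):
GGGGGG
GGGGGG
GGGGGG
GGKGGG
GGGGGG
GGGGGK
GGGGGK
GGBGGG
GGGGGG
After op 4 paint(3,3,K):
GGGGGG
GGGGGG
GGGGGG
GGKKGG
GGGGGG
GGGGGK
GGGGGK
GGBGGG
GGGGGG

Answer: GGGGGG
GGGGGG
GGGGGG
GGKKGG
GGGGGG
GGGGGK
GGGGGK
GGBGGG
GGGGGG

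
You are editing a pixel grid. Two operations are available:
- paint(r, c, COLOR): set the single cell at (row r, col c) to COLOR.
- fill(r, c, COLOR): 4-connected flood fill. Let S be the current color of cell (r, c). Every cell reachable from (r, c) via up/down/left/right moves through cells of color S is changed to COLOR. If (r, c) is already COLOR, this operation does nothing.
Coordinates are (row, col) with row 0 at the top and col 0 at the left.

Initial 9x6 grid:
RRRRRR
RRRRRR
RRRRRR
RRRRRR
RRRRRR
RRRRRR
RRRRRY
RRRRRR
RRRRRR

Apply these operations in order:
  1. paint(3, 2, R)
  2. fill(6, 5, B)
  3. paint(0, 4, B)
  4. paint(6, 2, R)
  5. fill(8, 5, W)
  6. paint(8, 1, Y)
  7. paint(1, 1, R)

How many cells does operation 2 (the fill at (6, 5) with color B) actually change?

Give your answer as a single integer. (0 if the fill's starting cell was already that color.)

After op 1 paint(3,2,R):
RRRRRR
RRRRRR
RRRRRR
RRRRRR
RRRRRR
RRRRRR
RRRRRY
RRRRRR
RRRRRR
After op 2 fill(6,5,B) [1 cells changed]:
RRRRRR
RRRRRR
RRRRRR
RRRRRR
RRRRRR
RRRRRR
RRRRRB
RRRRRR
RRRRRR

Answer: 1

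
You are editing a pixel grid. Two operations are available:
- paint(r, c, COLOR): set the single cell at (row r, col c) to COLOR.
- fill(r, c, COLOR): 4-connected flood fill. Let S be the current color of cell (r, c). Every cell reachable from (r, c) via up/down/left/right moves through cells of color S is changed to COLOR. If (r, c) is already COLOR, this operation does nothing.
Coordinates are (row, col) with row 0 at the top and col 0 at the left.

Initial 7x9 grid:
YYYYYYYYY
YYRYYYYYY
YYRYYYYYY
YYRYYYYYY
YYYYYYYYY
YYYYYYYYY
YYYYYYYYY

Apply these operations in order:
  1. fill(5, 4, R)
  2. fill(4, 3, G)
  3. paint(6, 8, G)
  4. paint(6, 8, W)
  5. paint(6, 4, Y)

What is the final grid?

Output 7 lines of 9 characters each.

Answer: GGGGGGGGG
GGGGGGGGG
GGGGGGGGG
GGGGGGGGG
GGGGGGGGG
GGGGGGGGG
GGGGYGGGW

Derivation:
After op 1 fill(5,4,R) [60 cells changed]:
RRRRRRRRR
RRRRRRRRR
RRRRRRRRR
RRRRRRRRR
RRRRRRRRR
RRRRRRRRR
RRRRRRRRR
After op 2 fill(4,3,G) [63 cells changed]:
GGGGGGGGG
GGGGGGGGG
GGGGGGGGG
GGGGGGGGG
GGGGGGGGG
GGGGGGGGG
GGGGGGGGG
After op 3 paint(6,8,G):
GGGGGGGGG
GGGGGGGGG
GGGGGGGGG
GGGGGGGGG
GGGGGGGGG
GGGGGGGGG
GGGGGGGGG
After op 4 paint(6,8,W):
GGGGGGGGG
GGGGGGGGG
GGGGGGGGG
GGGGGGGGG
GGGGGGGGG
GGGGGGGGG
GGGGGGGGW
After op 5 paint(6,4,Y):
GGGGGGGGG
GGGGGGGGG
GGGGGGGGG
GGGGGGGGG
GGGGGGGGG
GGGGGGGGG
GGGGYGGGW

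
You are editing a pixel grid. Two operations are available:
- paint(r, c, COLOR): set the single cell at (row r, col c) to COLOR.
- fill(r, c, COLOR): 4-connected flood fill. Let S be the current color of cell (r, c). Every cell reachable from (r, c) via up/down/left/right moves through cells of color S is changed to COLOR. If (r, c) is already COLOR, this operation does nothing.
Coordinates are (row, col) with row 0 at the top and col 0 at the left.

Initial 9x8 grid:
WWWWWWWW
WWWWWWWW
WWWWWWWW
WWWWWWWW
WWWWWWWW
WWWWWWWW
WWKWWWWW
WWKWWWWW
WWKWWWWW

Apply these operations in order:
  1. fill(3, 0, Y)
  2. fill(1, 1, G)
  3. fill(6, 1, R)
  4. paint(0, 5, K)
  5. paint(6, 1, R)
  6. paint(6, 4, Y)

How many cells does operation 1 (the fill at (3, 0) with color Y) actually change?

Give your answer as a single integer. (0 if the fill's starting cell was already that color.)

After op 1 fill(3,0,Y) [69 cells changed]:
YYYYYYYY
YYYYYYYY
YYYYYYYY
YYYYYYYY
YYYYYYYY
YYYYYYYY
YYKYYYYY
YYKYYYYY
YYKYYYYY

Answer: 69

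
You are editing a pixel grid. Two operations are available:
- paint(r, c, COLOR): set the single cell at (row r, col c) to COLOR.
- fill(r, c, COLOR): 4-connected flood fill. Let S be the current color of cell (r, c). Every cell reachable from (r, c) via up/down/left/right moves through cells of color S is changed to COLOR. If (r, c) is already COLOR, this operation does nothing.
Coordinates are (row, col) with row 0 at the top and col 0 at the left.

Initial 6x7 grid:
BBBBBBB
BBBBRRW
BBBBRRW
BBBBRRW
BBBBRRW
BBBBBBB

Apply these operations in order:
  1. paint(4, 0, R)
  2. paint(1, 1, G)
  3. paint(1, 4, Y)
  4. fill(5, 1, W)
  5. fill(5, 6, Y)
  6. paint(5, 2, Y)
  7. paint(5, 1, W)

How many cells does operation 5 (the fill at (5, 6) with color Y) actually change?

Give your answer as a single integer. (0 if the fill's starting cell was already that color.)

After op 1 paint(4,0,R):
BBBBBBB
BBBBRRW
BBBBRRW
BBBBRRW
RBBBRRW
BBBBBBB
After op 2 paint(1,1,G):
BBBBBBB
BGBBRRW
BBBBRRW
BBBBRRW
RBBBRRW
BBBBBBB
After op 3 paint(1,4,Y):
BBBBBBB
BGBBYRW
BBBBRRW
BBBBRRW
RBBBRRW
BBBBBBB
After op 4 fill(5,1,W) [28 cells changed]:
WWWWWWW
WGWWYRW
WWWWRRW
WWWWRRW
RWWWRRW
WWWWWWW
After op 5 fill(5,6,Y) [32 cells changed]:
YYYYYYY
YGYYYRY
YYYYRRY
YYYYRRY
RYYYRRY
YYYYYYY

Answer: 32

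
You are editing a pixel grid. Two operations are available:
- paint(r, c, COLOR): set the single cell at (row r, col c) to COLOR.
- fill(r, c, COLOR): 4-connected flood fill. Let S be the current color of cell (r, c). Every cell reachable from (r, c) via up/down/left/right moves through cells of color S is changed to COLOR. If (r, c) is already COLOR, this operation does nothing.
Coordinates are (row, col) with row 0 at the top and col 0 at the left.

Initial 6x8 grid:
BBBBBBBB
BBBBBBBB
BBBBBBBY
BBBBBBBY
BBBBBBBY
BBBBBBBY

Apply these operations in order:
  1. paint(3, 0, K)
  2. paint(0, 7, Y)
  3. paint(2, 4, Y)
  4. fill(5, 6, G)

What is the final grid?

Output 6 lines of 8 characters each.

After op 1 paint(3,0,K):
BBBBBBBB
BBBBBBBB
BBBBBBBY
KBBBBBBY
BBBBBBBY
BBBBBBBY
After op 2 paint(0,7,Y):
BBBBBBBY
BBBBBBBB
BBBBBBBY
KBBBBBBY
BBBBBBBY
BBBBBBBY
After op 3 paint(2,4,Y):
BBBBBBBY
BBBBBBBB
BBBBYBBY
KBBBBBBY
BBBBBBBY
BBBBBBBY
After op 4 fill(5,6,G) [41 cells changed]:
GGGGGGGY
GGGGGGGG
GGGGYGGY
KGGGGGGY
GGGGGGGY
GGGGGGGY

Answer: GGGGGGGY
GGGGGGGG
GGGGYGGY
KGGGGGGY
GGGGGGGY
GGGGGGGY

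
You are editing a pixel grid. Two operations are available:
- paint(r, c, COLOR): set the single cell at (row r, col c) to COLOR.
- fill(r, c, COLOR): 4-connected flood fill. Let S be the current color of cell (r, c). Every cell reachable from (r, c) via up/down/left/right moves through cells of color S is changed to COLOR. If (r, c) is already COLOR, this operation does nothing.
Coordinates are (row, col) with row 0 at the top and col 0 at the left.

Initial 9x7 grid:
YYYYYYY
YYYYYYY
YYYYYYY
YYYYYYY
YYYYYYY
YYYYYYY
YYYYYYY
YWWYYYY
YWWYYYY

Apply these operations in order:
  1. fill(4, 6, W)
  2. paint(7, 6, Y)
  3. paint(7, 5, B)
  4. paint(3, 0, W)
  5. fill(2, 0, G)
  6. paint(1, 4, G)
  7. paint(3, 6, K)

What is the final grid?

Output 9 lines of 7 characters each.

After op 1 fill(4,6,W) [59 cells changed]:
WWWWWWW
WWWWWWW
WWWWWWW
WWWWWWW
WWWWWWW
WWWWWWW
WWWWWWW
WWWWWWW
WWWWWWW
After op 2 paint(7,6,Y):
WWWWWWW
WWWWWWW
WWWWWWW
WWWWWWW
WWWWWWW
WWWWWWW
WWWWWWW
WWWWWWY
WWWWWWW
After op 3 paint(7,5,B):
WWWWWWW
WWWWWWW
WWWWWWW
WWWWWWW
WWWWWWW
WWWWWWW
WWWWWWW
WWWWWBY
WWWWWWW
After op 4 paint(3,0,W):
WWWWWWW
WWWWWWW
WWWWWWW
WWWWWWW
WWWWWWW
WWWWWWW
WWWWWWW
WWWWWBY
WWWWWWW
After op 5 fill(2,0,G) [61 cells changed]:
GGGGGGG
GGGGGGG
GGGGGGG
GGGGGGG
GGGGGGG
GGGGGGG
GGGGGGG
GGGGGBY
GGGGGGG
After op 6 paint(1,4,G):
GGGGGGG
GGGGGGG
GGGGGGG
GGGGGGG
GGGGGGG
GGGGGGG
GGGGGGG
GGGGGBY
GGGGGGG
After op 7 paint(3,6,K):
GGGGGGG
GGGGGGG
GGGGGGG
GGGGGGK
GGGGGGG
GGGGGGG
GGGGGGG
GGGGGBY
GGGGGGG

Answer: GGGGGGG
GGGGGGG
GGGGGGG
GGGGGGK
GGGGGGG
GGGGGGG
GGGGGGG
GGGGGBY
GGGGGGG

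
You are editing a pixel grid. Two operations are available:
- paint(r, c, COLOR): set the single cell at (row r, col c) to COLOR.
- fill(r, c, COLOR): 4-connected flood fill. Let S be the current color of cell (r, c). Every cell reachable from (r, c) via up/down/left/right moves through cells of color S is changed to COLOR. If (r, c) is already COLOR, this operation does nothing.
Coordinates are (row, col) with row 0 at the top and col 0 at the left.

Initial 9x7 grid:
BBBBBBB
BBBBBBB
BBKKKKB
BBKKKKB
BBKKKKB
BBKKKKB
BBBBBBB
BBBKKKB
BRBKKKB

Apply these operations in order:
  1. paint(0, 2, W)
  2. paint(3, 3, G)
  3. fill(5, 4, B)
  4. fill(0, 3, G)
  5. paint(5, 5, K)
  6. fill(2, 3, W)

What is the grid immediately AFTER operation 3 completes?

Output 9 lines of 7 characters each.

After op 1 paint(0,2,W):
BBWBBBB
BBBBBBB
BBKKKKB
BBKKKKB
BBKKKKB
BBKKKKB
BBBBBBB
BBBKKKB
BRBKKKB
After op 2 paint(3,3,G):
BBWBBBB
BBBBBBB
BBKKKKB
BBKGKKB
BBKKKKB
BBKKKKB
BBBBBBB
BBBKKKB
BRBKKKB
After op 3 fill(5,4,B) [15 cells changed]:
BBWBBBB
BBBBBBB
BBBBBBB
BBBGBBB
BBBBBBB
BBBBBBB
BBBBBBB
BBBKKKB
BRBKKKB

Answer: BBWBBBB
BBBBBBB
BBBBBBB
BBBGBBB
BBBBBBB
BBBBBBB
BBBBBBB
BBBKKKB
BRBKKKB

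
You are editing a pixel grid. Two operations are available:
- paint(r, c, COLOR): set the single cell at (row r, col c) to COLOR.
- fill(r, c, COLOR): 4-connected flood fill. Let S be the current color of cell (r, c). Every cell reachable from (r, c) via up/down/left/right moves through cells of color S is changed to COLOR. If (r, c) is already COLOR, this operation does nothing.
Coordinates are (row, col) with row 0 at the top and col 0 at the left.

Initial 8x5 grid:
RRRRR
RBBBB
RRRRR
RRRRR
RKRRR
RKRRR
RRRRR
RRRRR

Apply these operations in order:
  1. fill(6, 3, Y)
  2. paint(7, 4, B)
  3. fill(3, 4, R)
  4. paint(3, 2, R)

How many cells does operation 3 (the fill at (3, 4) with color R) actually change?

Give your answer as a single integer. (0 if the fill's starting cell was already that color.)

After op 1 fill(6,3,Y) [34 cells changed]:
YYYYY
YBBBB
YYYYY
YYYYY
YKYYY
YKYYY
YYYYY
YYYYY
After op 2 paint(7,4,B):
YYYYY
YBBBB
YYYYY
YYYYY
YKYYY
YKYYY
YYYYY
YYYYB
After op 3 fill(3,4,R) [33 cells changed]:
RRRRR
RBBBB
RRRRR
RRRRR
RKRRR
RKRRR
RRRRR
RRRRB

Answer: 33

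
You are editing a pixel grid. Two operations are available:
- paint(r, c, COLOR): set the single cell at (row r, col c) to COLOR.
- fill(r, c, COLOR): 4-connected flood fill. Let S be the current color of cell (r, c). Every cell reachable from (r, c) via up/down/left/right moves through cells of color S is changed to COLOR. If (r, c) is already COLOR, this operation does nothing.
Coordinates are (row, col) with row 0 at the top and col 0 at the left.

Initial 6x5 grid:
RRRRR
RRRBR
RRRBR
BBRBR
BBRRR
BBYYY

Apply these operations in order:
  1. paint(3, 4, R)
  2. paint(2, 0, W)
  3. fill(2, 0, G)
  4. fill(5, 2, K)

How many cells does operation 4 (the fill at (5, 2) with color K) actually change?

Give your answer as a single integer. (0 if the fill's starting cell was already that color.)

After op 1 paint(3,4,R):
RRRRR
RRRBR
RRRBR
BBRBR
BBRRR
BBYYY
After op 2 paint(2,0,W):
RRRRR
RRRBR
WRRBR
BBRBR
BBRRR
BBYYY
After op 3 fill(2,0,G) [1 cells changed]:
RRRRR
RRRBR
GRRBR
BBRBR
BBRRR
BBYYY
After op 4 fill(5,2,K) [3 cells changed]:
RRRRR
RRRBR
GRRBR
BBRBR
BBRRR
BBKKK

Answer: 3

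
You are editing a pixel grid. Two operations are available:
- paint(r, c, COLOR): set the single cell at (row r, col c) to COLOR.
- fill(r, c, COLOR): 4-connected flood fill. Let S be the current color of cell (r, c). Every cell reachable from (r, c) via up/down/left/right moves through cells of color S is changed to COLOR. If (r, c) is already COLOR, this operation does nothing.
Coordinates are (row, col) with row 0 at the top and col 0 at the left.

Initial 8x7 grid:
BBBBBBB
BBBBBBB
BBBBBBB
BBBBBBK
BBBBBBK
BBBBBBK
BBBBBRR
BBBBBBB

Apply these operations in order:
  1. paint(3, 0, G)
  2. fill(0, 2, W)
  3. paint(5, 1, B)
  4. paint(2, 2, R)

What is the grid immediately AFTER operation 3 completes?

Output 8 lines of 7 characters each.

Answer: WWWWWWW
WWWWWWW
WWWWWWW
GWWWWWK
WWWWWWK
WBWWWWK
WWWWWRR
WWWWWWW

Derivation:
After op 1 paint(3,0,G):
BBBBBBB
BBBBBBB
BBBBBBB
GBBBBBK
BBBBBBK
BBBBBBK
BBBBBRR
BBBBBBB
After op 2 fill(0,2,W) [50 cells changed]:
WWWWWWW
WWWWWWW
WWWWWWW
GWWWWWK
WWWWWWK
WWWWWWK
WWWWWRR
WWWWWWW
After op 3 paint(5,1,B):
WWWWWWW
WWWWWWW
WWWWWWW
GWWWWWK
WWWWWWK
WBWWWWK
WWWWWRR
WWWWWWW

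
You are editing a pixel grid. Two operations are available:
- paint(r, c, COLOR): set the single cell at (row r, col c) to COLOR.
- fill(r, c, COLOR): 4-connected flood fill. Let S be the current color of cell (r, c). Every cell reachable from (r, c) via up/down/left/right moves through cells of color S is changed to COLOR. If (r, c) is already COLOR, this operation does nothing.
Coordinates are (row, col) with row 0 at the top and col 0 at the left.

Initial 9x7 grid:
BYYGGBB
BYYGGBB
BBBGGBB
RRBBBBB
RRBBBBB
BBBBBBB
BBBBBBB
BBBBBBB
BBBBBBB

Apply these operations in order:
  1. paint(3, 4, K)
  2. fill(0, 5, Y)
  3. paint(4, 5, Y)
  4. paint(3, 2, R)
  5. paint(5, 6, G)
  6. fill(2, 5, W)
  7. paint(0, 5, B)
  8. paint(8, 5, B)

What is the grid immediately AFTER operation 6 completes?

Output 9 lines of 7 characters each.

After op 1 paint(3,4,K):
BYYGGBB
BYYGGBB
BBBGGBB
RRBBKBB
RRBBBBB
BBBBBBB
BBBBBBB
BBBBBBB
BBBBBBB
After op 2 fill(0,5,Y) [48 cells changed]:
YYYGGYY
YYYGGYY
YYYGGYY
RRYYKYY
RRYYYYY
YYYYYYY
YYYYYYY
YYYYYYY
YYYYYYY
After op 3 paint(4,5,Y):
YYYGGYY
YYYGGYY
YYYGGYY
RRYYKYY
RRYYYYY
YYYYYYY
YYYYYYY
YYYYYYY
YYYYYYY
After op 4 paint(3,2,R):
YYYGGYY
YYYGGYY
YYYGGYY
RRRYKYY
RRYYYYY
YYYYYYY
YYYYYYY
YYYYYYY
YYYYYYY
After op 5 paint(5,6,G):
YYYGGYY
YYYGGYY
YYYGGYY
RRRYKYY
RRYYYYY
YYYYYYG
YYYYYYY
YYYYYYY
YYYYYYY
After op 6 fill(2,5,W) [41 cells changed]:
YYYGGWW
YYYGGWW
YYYGGWW
RRRWKWW
RRWWWWW
WWWWWWG
WWWWWWW
WWWWWWW
WWWWWWW

Answer: YYYGGWW
YYYGGWW
YYYGGWW
RRRWKWW
RRWWWWW
WWWWWWG
WWWWWWW
WWWWWWW
WWWWWWW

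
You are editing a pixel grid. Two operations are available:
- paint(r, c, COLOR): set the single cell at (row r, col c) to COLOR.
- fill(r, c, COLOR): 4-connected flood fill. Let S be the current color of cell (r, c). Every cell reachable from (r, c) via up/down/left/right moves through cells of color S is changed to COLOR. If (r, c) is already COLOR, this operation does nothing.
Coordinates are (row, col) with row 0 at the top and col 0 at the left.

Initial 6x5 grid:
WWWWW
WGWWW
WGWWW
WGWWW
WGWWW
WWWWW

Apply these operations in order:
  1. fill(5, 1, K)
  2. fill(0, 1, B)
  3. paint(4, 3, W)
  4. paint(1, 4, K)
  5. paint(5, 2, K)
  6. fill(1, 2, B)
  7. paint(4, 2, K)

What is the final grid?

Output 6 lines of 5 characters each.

After op 1 fill(5,1,K) [26 cells changed]:
KKKKK
KGKKK
KGKKK
KGKKK
KGKKK
KKKKK
After op 2 fill(0,1,B) [26 cells changed]:
BBBBB
BGBBB
BGBBB
BGBBB
BGBBB
BBBBB
After op 3 paint(4,3,W):
BBBBB
BGBBB
BGBBB
BGBBB
BGBWB
BBBBB
After op 4 paint(1,4,K):
BBBBB
BGBBK
BGBBB
BGBBB
BGBWB
BBBBB
After op 5 paint(5,2,K):
BBBBB
BGBBK
BGBBB
BGBBB
BGBWB
BBKBB
After op 6 fill(1,2,B) [0 cells changed]:
BBBBB
BGBBK
BGBBB
BGBBB
BGBWB
BBKBB
After op 7 paint(4,2,K):
BBBBB
BGBBK
BGBBB
BGBBB
BGKWB
BBKBB

Answer: BBBBB
BGBBK
BGBBB
BGBBB
BGKWB
BBKBB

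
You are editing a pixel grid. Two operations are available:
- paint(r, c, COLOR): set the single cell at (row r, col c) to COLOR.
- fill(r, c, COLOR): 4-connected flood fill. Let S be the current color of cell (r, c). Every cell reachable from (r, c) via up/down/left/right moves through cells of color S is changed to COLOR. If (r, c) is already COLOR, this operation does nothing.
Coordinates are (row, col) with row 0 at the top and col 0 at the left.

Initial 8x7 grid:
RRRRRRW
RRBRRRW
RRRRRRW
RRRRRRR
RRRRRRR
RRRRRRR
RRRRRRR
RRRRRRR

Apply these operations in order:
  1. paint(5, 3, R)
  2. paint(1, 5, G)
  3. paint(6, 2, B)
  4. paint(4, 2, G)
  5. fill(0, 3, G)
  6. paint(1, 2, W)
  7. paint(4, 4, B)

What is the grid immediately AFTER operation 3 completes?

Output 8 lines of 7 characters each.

Answer: RRRRRRW
RRBRRGW
RRRRRRW
RRRRRRR
RRRRRRR
RRRRRRR
RRBRRRR
RRRRRRR

Derivation:
After op 1 paint(5,3,R):
RRRRRRW
RRBRRRW
RRRRRRW
RRRRRRR
RRRRRRR
RRRRRRR
RRRRRRR
RRRRRRR
After op 2 paint(1,5,G):
RRRRRRW
RRBRRGW
RRRRRRW
RRRRRRR
RRRRRRR
RRRRRRR
RRRRRRR
RRRRRRR
After op 3 paint(6,2,B):
RRRRRRW
RRBRRGW
RRRRRRW
RRRRRRR
RRRRRRR
RRRRRRR
RRBRRRR
RRRRRRR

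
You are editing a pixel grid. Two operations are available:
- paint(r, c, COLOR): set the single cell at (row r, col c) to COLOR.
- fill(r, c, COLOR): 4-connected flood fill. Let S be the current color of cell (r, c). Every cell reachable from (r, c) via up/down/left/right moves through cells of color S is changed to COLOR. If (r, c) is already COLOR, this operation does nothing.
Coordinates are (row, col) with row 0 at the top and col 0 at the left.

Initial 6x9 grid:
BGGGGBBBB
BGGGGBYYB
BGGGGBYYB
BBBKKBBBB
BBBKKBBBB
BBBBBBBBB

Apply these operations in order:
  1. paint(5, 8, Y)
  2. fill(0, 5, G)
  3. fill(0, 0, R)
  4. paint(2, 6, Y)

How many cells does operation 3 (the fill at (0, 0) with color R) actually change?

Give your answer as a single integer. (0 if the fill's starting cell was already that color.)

After op 1 paint(5,8,Y):
BGGGGBBBB
BGGGGBYYB
BGGGGBYYB
BBBKKBBBB
BBBKKBBBB
BBBBBBBBY
After op 2 fill(0,5,G) [33 cells changed]:
GGGGGGGGG
GGGGGGYYG
GGGGGGYYG
GGGKKGGGG
GGGKKGGGG
GGGGGGGGY
After op 3 fill(0,0,R) [45 cells changed]:
RRRRRRRRR
RRRRRRYYR
RRRRRRYYR
RRRKKRRRR
RRRKKRRRR
RRRRRRRRY

Answer: 45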